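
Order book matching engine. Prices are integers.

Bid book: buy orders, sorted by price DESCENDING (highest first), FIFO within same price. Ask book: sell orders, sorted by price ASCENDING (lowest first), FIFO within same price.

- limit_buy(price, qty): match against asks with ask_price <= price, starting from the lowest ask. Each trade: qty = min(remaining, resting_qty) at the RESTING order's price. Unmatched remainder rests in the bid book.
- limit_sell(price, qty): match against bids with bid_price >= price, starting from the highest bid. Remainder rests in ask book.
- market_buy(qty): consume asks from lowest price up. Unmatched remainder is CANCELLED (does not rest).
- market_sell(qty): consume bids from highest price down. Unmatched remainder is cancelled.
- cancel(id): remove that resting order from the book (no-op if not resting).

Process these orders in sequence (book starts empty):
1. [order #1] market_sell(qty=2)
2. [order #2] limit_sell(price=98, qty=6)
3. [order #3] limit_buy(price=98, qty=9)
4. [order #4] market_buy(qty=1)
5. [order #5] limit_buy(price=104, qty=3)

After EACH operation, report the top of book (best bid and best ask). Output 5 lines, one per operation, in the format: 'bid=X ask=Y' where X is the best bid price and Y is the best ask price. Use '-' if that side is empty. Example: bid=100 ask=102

Answer: bid=- ask=-
bid=- ask=98
bid=98 ask=-
bid=98 ask=-
bid=104 ask=-

Derivation:
After op 1 [order #1] market_sell(qty=2): fills=none; bids=[-] asks=[-]
After op 2 [order #2] limit_sell(price=98, qty=6): fills=none; bids=[-] asks=[#2:6@98]
After op 3 [order #3] limit_buy(price=98, qty=9): fills=#3x#2:6@98; bids=[#3:3@98] asks=[-]
After op 4 [order #4] market_buy(qty=1): fills=none; bids=[#3:3@98] asks=[-]
After op 5 [order #5] limit_buy(price=104, qty=3): fills=none; bids=[#5:3@104 #3:3@98] asks=[-]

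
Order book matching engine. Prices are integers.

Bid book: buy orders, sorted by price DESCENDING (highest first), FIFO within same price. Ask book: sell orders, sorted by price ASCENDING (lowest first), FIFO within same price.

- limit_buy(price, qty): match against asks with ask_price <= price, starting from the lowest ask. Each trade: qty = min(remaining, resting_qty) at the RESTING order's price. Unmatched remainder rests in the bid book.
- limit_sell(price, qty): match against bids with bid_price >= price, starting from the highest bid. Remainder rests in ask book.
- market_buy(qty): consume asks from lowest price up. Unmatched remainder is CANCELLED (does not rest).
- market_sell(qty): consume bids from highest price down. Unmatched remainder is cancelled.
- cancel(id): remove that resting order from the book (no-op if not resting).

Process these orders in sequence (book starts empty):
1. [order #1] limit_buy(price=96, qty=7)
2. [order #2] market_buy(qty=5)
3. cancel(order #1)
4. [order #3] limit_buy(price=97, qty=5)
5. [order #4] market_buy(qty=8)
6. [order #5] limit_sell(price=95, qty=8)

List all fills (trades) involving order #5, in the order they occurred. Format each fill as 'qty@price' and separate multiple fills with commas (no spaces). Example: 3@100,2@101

Answer: 5@97

Derivation:
After op 1 [order #1] limit_buy(price=96, qty=7): fills=none; bids=[#1:7@96] asks=[-]
After op 2 [order #2] market_buy(qty=5): fills=none; bids=[#1:7@96] asks=[-]
After op 3 cancel(order #1): fills=none; bids=[-] asks=[-]
After op 4 [order #3] limit_buy(price=97, qty=5): fills=none; bids=[#3:5@97] asks=[-]
After op 5 [order #4] market_buy(qty=8): fills=none; bids=[#3:5@97] asks=[-]
After op 6 [order #5] limit_sell(price=95, qty=8): fills=#3x#5:5@97; bids=[-] asks=[#5:3@95]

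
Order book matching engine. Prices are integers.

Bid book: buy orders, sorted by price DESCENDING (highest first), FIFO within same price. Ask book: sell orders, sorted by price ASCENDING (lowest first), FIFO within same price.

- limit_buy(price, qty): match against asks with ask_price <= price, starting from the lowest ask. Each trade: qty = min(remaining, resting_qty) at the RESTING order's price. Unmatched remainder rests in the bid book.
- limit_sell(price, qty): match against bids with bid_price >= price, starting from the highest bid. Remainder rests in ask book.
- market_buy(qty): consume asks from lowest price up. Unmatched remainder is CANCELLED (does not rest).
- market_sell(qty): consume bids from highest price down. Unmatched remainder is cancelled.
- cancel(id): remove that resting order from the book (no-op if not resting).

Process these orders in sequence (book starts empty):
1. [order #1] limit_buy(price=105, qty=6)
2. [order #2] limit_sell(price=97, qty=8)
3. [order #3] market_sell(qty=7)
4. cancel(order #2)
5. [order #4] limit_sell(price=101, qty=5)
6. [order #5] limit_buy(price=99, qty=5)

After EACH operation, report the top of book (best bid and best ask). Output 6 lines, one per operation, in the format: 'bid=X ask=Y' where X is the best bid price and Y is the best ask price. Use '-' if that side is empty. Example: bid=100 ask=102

After op 1 [order #1] limit_buy(price=105, qty=6): fills=none; bids=[#1:6@105] asks=[-]
After op 2 [order #2] limit_sell(price=97, qty=8): fills=#1x#2:6@105; bids=[-] asks=[#2:2@97]
After op 3 [order #3] market_sell(qty=7): fills=none; bids=[-] asks=[#2:2@97]
After op 4 cancel(order #2): fills=none; bids=[-] asks=[-]
After op 5 [order #4] limit_sell(price=101, qty=5): fills=none; bids=[-] asks=[#4:5@101]
After op 6 [order #5] limit_buy(price=99, qty=5): fills=none; bids=[#5:5@99] asks=[#4:5@101]

Answer: bid=105 ask=-
bid=- ask=97
bid=- ask=97
bid=- ask=-
bid=- ask=101
bid=99 ask=101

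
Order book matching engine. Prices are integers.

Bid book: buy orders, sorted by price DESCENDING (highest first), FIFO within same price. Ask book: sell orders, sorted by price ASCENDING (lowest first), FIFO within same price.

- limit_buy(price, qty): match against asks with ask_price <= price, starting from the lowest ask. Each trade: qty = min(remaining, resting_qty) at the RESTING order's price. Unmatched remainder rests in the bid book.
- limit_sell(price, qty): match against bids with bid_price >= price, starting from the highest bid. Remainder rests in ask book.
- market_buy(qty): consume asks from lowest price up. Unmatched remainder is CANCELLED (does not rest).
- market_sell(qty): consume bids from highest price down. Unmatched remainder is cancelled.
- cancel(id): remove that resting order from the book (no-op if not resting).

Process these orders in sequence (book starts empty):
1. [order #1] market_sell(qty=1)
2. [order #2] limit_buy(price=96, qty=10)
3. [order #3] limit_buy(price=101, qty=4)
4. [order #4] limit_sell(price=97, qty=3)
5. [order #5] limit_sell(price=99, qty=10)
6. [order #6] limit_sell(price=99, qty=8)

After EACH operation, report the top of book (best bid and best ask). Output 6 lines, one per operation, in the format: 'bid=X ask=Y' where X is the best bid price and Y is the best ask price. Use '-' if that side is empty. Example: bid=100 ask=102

Answer: bid=- ask=-
bid=96 ask=-
bid=101 ask=-
bid=101 ask=-
bid=96 ask=99
bid=96 ask=99

Derivation:
After op 1 [order #1] market_sell(qty=1): fills=none; bids=[-] asks=[-]
After op 2 [order #2] limit_buy(price=96, qty=10): fills=none; bids=[#2:10@96] asks=[-]
After op 3 [order #3] limit_buy(price=101, qty=4): fills=none; bids=[#3:4@101 #2:10@96] asks=[-]
After op 4 [order #4] limit_sell(price=97, qty=3): fills=#3x#4:3@101; bids=[#3:1@101 #2:10@96] asks=[-]
After op 5 [order #5] limit_sell(price=99, qty=10): fills=#3x#5:1@101; bids=[#2:10@96] asks=[#5:9@99]
After op 6 [order #6] limit_sell(price=99, qty=8): fills=none; bids=[#2:10@96] asks=[#5:9@99 #6:8@99]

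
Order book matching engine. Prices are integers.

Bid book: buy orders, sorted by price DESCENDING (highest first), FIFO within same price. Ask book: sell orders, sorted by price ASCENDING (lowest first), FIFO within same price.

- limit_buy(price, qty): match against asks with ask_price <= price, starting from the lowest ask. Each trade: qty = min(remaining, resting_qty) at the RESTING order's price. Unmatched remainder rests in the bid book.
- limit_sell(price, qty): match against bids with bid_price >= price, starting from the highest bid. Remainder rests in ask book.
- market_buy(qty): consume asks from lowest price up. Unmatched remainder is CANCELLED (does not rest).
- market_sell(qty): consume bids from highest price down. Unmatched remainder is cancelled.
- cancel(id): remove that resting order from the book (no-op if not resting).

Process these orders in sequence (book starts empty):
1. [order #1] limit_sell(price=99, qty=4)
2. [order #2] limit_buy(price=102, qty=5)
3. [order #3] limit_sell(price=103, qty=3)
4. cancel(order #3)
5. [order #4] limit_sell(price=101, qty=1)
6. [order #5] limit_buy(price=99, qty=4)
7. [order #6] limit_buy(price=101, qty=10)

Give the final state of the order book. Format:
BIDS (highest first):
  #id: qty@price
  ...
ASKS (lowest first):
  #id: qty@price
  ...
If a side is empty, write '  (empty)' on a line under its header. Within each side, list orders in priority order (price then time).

After op 1 [order #1] limit_sell(price=99, qty=4): fills=none; bids=[-] asks=[#1:4@99]
After op 2 [order #2] limit_buy(price=102, qty=5): fills=#2x#1:4@99; bids=[#2:1@102] asks=[-]
After op 3 [order #3] limit_sell(price=103, qty=3): fills=none; bids=[#2:1@102] asks=[#3:3@103]
After op 4 cancel(order #3): fills=none; bids=[#2:1@102] asks=[-]
After op 5 [order #4] limit_sell(price=101, qty=1): fills=#2x#4:1@102; bids=[-] asks=[-]
After op 6 [order #5] limit_buy(price=99, qty=4): fills=none; bids=[#5:4@99] asks=[-]
After op 7 [order #6] limit_buy(price=101, qty=10): fills=none; bids=[#6:10@101 #5:4@99] asks=[-]

Answer: BIDS (highest first):
  #6: 10@101
  #5: 4@99
ASKS (lowest first):
  (empty)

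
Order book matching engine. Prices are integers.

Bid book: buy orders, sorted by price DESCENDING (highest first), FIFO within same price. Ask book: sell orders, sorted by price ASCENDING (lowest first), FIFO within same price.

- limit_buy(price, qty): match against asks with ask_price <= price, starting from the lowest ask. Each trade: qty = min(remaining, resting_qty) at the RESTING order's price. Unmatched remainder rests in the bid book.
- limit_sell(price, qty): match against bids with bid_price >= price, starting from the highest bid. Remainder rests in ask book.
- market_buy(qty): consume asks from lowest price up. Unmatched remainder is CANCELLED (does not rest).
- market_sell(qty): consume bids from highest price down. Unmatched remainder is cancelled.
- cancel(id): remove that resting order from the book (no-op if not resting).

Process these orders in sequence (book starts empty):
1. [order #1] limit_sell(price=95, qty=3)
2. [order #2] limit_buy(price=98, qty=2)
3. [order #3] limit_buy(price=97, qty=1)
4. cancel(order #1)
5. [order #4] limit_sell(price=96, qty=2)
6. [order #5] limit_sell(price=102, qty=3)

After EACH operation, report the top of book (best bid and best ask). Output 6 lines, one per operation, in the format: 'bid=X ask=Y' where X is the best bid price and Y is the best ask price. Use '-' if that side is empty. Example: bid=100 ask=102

After op 1 [order #1] limit_sell(price=95, qty=3): fills=none; bids=[-] asks=[#1:3@95]
After op 2 [order #2] limit_buy(price=98, qty=2): fills=#2x#1:2@95; bids=[-] asks=[#1:1@95]
After op 3 [order #3] limit_buy(price=97, qty=1): fills=#3x#1:1@95; bids=[-] asks=[-]
After op 4 cancel(order #1): fills=none; bids=[-] asks=[-]
After op 5 [order #4] limit_sell(price=96, qty=2): fills=none; bids=[-] asks=[#4:2@96]
After op 6 [order #5] limit_sell(price=102, qty=3): fills=none; bids=[-] asks=[#4:2@96 #5:3@102]

Answer: bid=- ask=95
bid=- ask=95
bid=- ask=-
bid=- ask=-
bid=- ask=96
bid=- ask=96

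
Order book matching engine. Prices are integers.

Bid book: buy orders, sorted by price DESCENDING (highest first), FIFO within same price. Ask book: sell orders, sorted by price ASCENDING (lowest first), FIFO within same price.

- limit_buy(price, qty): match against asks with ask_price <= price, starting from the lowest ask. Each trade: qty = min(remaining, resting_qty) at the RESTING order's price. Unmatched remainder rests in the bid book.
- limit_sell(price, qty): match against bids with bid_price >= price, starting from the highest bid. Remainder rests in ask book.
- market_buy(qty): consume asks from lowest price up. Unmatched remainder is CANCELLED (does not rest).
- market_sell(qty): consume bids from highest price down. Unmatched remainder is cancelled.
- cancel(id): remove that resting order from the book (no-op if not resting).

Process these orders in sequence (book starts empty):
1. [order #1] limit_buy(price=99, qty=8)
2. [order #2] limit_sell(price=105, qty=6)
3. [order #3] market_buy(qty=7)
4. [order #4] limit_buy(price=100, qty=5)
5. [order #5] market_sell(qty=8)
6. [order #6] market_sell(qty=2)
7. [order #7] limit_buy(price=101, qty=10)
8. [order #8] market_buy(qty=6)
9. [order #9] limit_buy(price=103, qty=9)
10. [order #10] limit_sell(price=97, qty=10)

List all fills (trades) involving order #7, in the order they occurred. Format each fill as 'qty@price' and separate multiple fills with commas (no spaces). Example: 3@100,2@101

Answer: 1@101

Derivation:
After op 1 [order #1] limit_buy(price=99, qty=8): fills=none; bids=[#1:8@99] asks=[-]
After op 2 [order #2] limit_sell(price=105, qty=6): fills=none; bids=[#1:8@99] asks=[#2:6@105]
After op 3 [order #3] market_buy(qty=7): fills=#3x#2:6@105; bids=[#1:8@99] asks=[-]
After op 4 [order #4] limit_buy(price=100, qty=5): fills=none; bids=[#4:5@100 #1:8@99] asks=[-]
After op 5 [order #5] market_sell(qty=8): fills=#4x#5:5@100 #1x#5:3@99; bids=[#1:5@99] asks=[-]
After op 6 [order #6] market_sell(qty=2): fills=#1x#6:2@99; bids=[#1:3@99] asks=[-]
After op 7 [order #7] limit_buy(price=101, qty=10): fills=none; bids=[#7:10@101 #1:3@99] asks=[-]
After op 8 [order #8] market_buy(qty=6): fills=none; bids=[#7:10@101 #1:3@99] asks=[-]
After op 9 [order #9] limit_buy(price=103, qty=9): fills=none; bids=[#9:9@103 #7:10@101 #1:3@99] asks=[-]
After op 10 [order #10] limit_sell(price=97, qty=10): fills=#9x#10:9@103 #7x#10:1@101; bids=[#7:9@101 #1:3@99] asks=[-]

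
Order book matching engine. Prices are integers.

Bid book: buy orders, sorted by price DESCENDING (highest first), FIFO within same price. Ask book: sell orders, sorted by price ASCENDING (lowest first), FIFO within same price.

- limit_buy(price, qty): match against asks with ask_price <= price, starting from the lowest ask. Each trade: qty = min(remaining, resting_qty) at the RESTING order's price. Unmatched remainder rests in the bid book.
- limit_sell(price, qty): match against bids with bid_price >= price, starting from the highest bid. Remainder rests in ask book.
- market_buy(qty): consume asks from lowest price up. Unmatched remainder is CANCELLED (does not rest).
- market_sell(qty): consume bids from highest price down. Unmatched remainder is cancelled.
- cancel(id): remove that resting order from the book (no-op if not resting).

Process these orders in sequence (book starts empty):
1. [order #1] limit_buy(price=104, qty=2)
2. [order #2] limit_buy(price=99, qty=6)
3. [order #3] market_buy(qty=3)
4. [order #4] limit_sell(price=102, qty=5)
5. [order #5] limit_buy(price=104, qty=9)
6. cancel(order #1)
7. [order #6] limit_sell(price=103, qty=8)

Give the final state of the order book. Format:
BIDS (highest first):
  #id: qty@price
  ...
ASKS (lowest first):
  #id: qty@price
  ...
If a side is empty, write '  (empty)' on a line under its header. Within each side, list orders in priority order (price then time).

After op 1 [order #1] limit_buy(price=104, qty=2): fills=none; bids=[#1:2@104] asks=[-]
After op 2 [order #2] limit_buy(price=99, qty=6): fills=none; bids=[#1:2@104 #2:6@99] asks=[-]
After op 3 [order #3] market_buy(qty=3): fills=none; bids=[#1:2@104 #2:6@99] asks=[-]
After op 4 [order #4] limit_sell(price=102, qty=5): fills=#1x#4:2@104; bids=[#2:6@99] asks=[#4:3@102]
After op 5 [order #5] limit_buy(price=104, qty=9): fills=#5x#4:3@102; bids=[#5:6@104 #2:6@99] asks=[-]
After op 6 cancel(order #1): fills=none; bids=[#5:6@104 #2:6@99] asks=[-]
After op 7 [order #6] limit_sell(price=103, qty=8): fills=#5x#6:6@104; bids=[#2:6@99] asks=[#6:2@103]

Answer: BIDS (highest first):
  #2: 6@99
ASKS (lowest first):
  #6: 2@103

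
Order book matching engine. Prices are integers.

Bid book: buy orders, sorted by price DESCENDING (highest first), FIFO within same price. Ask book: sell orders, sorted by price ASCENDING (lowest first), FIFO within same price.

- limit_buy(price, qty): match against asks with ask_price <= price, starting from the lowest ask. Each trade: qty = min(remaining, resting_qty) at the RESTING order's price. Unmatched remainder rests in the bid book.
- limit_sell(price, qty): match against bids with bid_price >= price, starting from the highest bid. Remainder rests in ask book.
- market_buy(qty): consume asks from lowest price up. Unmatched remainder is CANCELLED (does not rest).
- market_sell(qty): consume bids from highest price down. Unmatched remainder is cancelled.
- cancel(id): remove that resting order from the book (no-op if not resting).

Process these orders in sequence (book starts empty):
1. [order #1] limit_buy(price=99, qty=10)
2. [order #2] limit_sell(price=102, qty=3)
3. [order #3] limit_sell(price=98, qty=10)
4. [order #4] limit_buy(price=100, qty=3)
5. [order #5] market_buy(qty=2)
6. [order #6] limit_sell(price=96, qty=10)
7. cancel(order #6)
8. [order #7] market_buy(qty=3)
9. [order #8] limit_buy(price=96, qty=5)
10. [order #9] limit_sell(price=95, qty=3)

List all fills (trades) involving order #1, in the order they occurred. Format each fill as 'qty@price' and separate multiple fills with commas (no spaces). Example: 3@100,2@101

After op 1 [order #1] limit_buy(price=99, qty=10): fills=none; bids=[#1:10@99] asks=[-]
After op 2 [order #2] limit_sell(price=102, qty=3): fills=none; bids=[#1:10@99] asks=[#2:3@102]
After op 3 [order #3] limit_sell(price=98, qty=10): fills=#1x#3:10@99; bids=[-] asks=[#2:3@102]
After op 4 [order #4] limit_buy(price=100, qty=3): fills=none; bids=[#4:3@100] asks=[#2:3@102]
After op 5 [order #5] market_buy(qty=2): fills=#5x#2:2@102; bids=[#4:3@100] asks=[#2:1@102]
After op 6 [order #6] limit_sell(price=96, qty=10): fills=#4x#6:3@100; bids=[-] asks=[#6:7@96 #2:1@102]
After op 7 cancel(order #6): fills=none; bids=[-] asks=[#2:1@102]
After op 8 [order #7] market_buy(qty=3): fills=#7x#2:1@102; bids=[-] asks=[-]
After op 9 [order #8] limit_buy(price=96, qty=5): fills=none; bids=[#8:5@96] asks=[-]
After op 10 [order #9] limit_sell(price=95, qty=3): fills=#8x#9:3@96; bids=[#8:2@96] asks=[-]

Answer: 10@99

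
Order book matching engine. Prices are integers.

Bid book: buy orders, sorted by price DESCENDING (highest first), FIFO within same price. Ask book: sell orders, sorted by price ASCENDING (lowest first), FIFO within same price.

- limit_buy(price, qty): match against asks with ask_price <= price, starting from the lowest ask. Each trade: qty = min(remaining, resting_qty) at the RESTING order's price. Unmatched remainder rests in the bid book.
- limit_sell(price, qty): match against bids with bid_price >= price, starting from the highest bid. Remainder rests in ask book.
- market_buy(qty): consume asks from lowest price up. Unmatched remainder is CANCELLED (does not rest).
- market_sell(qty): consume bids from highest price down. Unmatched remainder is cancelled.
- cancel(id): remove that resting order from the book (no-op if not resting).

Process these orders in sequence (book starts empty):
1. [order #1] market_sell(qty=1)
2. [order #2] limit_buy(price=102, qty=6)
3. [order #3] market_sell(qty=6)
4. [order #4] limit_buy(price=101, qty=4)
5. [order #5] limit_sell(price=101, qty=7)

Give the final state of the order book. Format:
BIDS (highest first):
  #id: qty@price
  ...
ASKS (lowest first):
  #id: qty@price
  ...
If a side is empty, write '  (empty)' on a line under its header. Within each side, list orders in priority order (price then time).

After op 1 [order #1] market_sell(qty=1): fills=none; bids=[-] asks=[-]
After op 2 [order #2] limit_buy(price=102, qty=6): fills=none; bids=[#2:6@102] asks=[-]
After op 3 [order #3] market_sell(qty=6): fills=#2x#3:6@102; bids=[-] asks=[-]
After op 4 [order #4] limit_buy(price=101, qty=4): fills=none; bids=[#4:4@101] asks=[-]
After op 5 [order #5] limit_sell(price=101, qty=7): fills=#4x#5:4@101; bids=[-] asks=[#5:3@101]

Answer: BIDS (highest first):
  (empty)
ASKS (lowest first):
  #5: 3@101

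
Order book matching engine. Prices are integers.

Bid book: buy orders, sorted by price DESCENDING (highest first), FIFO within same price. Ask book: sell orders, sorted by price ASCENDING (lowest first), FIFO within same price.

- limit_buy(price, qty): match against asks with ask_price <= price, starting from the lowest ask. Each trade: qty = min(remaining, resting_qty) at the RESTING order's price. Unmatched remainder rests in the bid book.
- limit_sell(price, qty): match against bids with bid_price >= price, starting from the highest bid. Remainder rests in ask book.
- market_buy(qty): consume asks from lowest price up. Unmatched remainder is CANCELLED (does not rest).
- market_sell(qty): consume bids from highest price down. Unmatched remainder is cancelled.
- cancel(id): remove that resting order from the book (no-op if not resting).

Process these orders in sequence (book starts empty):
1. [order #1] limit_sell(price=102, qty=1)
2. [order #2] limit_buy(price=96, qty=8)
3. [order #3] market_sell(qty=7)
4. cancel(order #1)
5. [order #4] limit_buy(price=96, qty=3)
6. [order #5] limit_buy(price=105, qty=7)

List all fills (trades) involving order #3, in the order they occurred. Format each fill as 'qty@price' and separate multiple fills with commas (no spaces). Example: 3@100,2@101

After op 1 [order #1] limit_sell(price=102, qty=1): fills=none; bids=[-] asks=[#1:1@102]
After op 2 [order #2] limit_buy(price=96, qty=8): fills=none; bids=[#2:8@96] asks=[#1:1@102]
After op 3 [order #3] market_sell(qty=7): fills=#2x#3:7@96; bids=[#2:1@96] asks=[#1:1@102]
After op 4 cancel(order #1): fills=none; bids=[#2:1@96] asks=[-]
After op 5 [order #4] limit_buy(price=96, qty=3): fills=none; bids=[#2:1@96 #4:3@96] asks=[-]
After op 6 [order #5] limit_buy(price=105, qty=7): fills=none; bids=[#5:7@105 #2:1@96 #4:3@96] asks=[-]

Answer: 7@96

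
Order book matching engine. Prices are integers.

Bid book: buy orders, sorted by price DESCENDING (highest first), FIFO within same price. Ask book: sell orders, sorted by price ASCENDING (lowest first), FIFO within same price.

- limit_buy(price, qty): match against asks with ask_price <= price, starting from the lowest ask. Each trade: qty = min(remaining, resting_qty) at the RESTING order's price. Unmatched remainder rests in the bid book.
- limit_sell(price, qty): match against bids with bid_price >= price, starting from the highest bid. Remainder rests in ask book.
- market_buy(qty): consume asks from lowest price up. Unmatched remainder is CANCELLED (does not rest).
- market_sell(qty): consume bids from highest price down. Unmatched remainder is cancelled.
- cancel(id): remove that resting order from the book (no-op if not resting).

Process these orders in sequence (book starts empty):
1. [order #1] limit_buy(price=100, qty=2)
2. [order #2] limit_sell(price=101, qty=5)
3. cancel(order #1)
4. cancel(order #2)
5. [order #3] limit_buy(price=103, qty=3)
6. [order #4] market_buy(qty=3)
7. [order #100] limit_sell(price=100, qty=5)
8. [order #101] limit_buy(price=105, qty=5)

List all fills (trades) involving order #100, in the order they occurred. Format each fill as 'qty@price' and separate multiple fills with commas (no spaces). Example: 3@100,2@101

After op 1 [order #1] limit_buy(price=100, qty=2): fills=none; bids=[#1:2@100] asks=[-]
After op 2 [order #2] limit_sell(price=101, qty=5): fills=none; bids=[#1:2@100] asks=[#2:5@101]
After op 3 cancel(order #1): fills=none; bids=[-] asks=[#2:5@101]
After op 4 cancel(order #2): fills=none; bids=[-] asks=[-]
After op 5 [order #3] limit_buy(price=103, qty=3): fills=none; bids=[#3:3@103] asks=[-]
After op 6 [order #4] market_buy(qty=3): fills=none; bids=[#3:3@103] asks=[-]
After op 7 [order #100] limit_sell(price=100, qty=5): fills=#3x#100:3@103; bids=[-] asks=[#100:2@100]
After op 8 [order #101] limit_buy(price=105, qty=5): fills=#101x#100:2@100; bids=[#101:3@105] asks=[-]

Answer: 3@103,2@100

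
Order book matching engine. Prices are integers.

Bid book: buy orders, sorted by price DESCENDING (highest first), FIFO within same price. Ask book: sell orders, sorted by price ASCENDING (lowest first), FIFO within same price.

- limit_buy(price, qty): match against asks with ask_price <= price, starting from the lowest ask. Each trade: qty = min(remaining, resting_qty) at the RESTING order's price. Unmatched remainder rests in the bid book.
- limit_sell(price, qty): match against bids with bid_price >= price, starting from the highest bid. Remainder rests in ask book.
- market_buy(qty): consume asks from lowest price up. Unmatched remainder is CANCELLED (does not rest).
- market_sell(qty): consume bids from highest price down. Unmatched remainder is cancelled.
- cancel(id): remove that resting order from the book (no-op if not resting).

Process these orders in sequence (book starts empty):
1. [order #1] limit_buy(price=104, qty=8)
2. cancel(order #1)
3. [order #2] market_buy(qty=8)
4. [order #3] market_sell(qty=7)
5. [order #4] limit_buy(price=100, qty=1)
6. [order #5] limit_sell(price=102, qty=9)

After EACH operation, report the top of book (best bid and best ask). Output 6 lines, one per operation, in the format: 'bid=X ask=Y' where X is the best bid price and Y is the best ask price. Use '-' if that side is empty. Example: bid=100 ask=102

After op 1 [order #1] limit_buy(price=104, qty=8): fills=none; bids=[#1:8@104] asks=[-]
After op 2 cancel(order #1): fills=none; bids=[-] asks=[-]
After op 3 [order #2] market_buy(qty=8): fills=none; bids=[-] asks=[-]
After op 4 [order #3] market_sell(qty=7): fills=none; bids=[-] asks=[-]
After op 5 [order #4] limit_buy(price=100, qty=1): fills=none; bids=[#4:1@100] asks=[-]
After op 6 [order #5] limit_sell(price=102, qty=9): fills=none; bids=[#4:1@100] asks=[#5:9@102]

Answer: bid=104 ask=-
bid=- ask=-
bid=- ask=-
bid=- ask=-
bid=100 ask=-
bid=100 ask=102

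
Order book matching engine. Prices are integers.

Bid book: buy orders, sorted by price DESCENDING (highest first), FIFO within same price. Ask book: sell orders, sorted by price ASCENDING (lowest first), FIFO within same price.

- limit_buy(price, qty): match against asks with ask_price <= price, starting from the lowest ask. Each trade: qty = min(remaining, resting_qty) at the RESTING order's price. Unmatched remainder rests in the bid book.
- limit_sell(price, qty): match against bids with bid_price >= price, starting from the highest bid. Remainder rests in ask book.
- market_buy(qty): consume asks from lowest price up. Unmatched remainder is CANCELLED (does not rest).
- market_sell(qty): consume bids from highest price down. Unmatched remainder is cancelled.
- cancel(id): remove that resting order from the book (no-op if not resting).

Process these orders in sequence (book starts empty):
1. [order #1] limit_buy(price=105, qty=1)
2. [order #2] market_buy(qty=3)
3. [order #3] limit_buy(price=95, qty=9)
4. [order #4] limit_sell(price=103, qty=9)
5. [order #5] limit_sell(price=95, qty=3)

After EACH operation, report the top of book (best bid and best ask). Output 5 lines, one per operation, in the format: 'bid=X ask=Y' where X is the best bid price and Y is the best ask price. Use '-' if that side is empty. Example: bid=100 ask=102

Answer: bid=105 ask=-
bid=105 ask=-
bid=105 ask=-
bid=95 ask=103
bid=95 ask=103

Derivation:
After op 1 [order #1] limit_buy(price=105, qty=1): fills=none; bids=[#1:1@105] asks=[-]
After op 2 [order #2] market_buy(qty=3): fills=none; bids=[#1:1@105] asks=[-]
After op 3 [order #3] limit_buy(price=95, qty=9): fills=none; bids=[#1:1@105 #3:9@95] asks=[-]
After op 4 [order #4] limit_sell(price=103, qty=9): fills=#1x#4:1@105; bids=[#3:9@95] asks=[#4:8@103]
After op 5 [order #5] limit_sell(price=95, qty=3): fills=#3x#5:3@95; bids=[#3:6@95] asks=[#4:8@103]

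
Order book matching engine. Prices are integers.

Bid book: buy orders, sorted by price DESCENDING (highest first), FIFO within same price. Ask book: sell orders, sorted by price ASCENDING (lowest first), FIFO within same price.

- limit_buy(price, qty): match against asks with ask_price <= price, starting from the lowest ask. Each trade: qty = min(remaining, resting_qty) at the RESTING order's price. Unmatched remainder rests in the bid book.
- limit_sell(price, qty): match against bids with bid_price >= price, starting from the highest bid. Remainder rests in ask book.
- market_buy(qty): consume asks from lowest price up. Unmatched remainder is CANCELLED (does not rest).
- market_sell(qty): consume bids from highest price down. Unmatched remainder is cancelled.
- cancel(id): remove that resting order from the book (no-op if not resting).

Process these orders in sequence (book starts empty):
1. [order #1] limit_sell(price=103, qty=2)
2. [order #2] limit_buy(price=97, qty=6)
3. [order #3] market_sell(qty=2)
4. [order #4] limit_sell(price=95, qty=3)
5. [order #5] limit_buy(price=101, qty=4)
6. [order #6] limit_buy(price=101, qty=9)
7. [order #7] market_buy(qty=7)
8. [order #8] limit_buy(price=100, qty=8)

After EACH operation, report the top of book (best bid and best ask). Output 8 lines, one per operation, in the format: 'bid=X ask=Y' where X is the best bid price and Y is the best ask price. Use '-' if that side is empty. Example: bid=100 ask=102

After op 1 [order #1] limit_sell(price=103, qty=2): fills=none; bids=[-] asks=[#1:2@103]
After op 2 [order #2] limit_buy(price=97, qty=6): fills=none; bids=[#2:6@97] asks=[#1:2@103]
After op 3 [order #3] market_sell(qty=2): fills=#2x#3:2@97; bids=[#2:4@97] asks=[#1:2@103]
After op 4 [order #4] limit_sell(price=95, qty=3): fills=#2x#4:3@97; bids=[#2:1@97] asks=[#1:2@103]
After op 5 [order #5] limit_buy(price=101, qty=4): fills=none; bids=[#5:4@101 #2:1@97] asks=[#1:2@103]
After op 6 [order #6] limit_buy(price=101, qty=9): fills=none; bids=[#5:4@101 #6:9@101 #2:1@97] asks=[#1:2@103]
After op 7 [order #7] market_buy(qty=7): fills=#7x#1:2@103; bids=[#5:4@101 #6:9@101 #2:1@97] asks=[-]
After op 8 [order #8] limit_buy(price=100, qty=8): fills=none; bids=[#5:4@101 #6:9@101 #8:8@100 #2:1@97] asks=[-]

Answer: bid=- ask=103
bid=97 ask=103
bid=97 ask=103
bid=97 ask=103
bid=101 ask=103
bid=101 ask=103
bid=101 ask=-
bid=101 ask=-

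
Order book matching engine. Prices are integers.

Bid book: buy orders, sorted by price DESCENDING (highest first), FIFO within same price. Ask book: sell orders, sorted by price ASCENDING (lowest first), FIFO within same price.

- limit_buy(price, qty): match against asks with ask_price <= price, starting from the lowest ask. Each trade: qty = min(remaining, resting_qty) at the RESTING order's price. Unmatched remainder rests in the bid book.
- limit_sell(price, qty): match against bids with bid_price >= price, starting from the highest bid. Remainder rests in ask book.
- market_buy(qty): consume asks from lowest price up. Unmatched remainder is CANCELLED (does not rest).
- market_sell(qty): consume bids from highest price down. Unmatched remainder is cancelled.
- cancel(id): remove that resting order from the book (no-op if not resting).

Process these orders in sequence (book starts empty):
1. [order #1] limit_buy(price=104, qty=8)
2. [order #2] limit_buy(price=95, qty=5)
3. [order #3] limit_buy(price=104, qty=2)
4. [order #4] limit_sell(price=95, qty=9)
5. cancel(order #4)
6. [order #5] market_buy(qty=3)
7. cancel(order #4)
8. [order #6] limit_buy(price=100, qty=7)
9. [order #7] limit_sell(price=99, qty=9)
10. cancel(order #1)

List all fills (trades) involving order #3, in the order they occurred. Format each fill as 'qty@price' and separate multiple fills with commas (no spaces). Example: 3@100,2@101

After op 1 [order #1] limit_buy(price=104, qty=8): fills=none; bids=[#1:8@104] asks=[-]
After op 2 [order #2] limit_buy(price=95, qty=5): fills=none; bids=[#1:8@104 #2:5@95] asks=[-]
After op 3 [order #3] limit_buy(price=104, qty=2): fills=none; bids=[#1:8@104 #3:2@104 #2:5@95] asks=[-]
After op 4 [order #4] limit_sell(price=95, qty=9): fills=#1x#4:8@104 #3x#4:1@104; bids=[#3:1@104 #2:5@95] asks=[-]
After op 5 cancel(order #4): fills=none; bids=[#3:1@104 #2:5@95] asks=[-]
After op 6 [order #5] market_buy(qty=3): fills=none; bids=[#3:1@104 #2:5@95] asks=[-]
After op 7 cancel(order #4): fills=none; bids=[#3:1@104 #2:5@95] asks=[-]
After op 8 [order #6] limit_buy(price=100, qty=7): fills=none; bids=[#3:1@104 #6:7@100 #2:5@95] asks=[-]
After op 9 [order #7] limit_sell(price=99, qty=9): fills=#3x#7:1@104 #6x#7:7@100; bids=[#2:5@95] asks=[#7:1@99]
After op 10 cancel(order #1): fills=none; bids=[#2:5@95] asks=[#7:1@99]

Answer: 1@104,1@104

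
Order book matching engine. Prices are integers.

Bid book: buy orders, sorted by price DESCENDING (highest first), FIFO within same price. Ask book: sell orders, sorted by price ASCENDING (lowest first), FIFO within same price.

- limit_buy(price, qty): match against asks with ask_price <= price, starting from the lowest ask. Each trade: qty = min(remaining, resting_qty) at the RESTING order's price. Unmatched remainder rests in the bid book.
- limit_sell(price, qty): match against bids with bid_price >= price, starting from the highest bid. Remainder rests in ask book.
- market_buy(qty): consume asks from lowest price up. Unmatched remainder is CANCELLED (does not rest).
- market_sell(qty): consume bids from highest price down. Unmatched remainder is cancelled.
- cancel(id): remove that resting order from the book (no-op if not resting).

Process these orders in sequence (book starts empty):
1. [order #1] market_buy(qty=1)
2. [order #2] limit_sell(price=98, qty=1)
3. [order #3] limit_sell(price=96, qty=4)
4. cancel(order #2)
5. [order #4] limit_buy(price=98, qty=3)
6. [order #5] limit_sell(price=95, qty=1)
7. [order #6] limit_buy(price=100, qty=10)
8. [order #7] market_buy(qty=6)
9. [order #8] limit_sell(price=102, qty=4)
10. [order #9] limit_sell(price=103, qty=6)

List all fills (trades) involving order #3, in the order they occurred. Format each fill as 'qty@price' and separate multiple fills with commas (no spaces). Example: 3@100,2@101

Answer: 3@96,1@96

Derivation:
After op 1 [order #1] market_buy(qty=1): fills=none; bids=[-] asks=[-]
After op 2 [order #2] limit_sell(price=98, qty=1): fills=none; bids=[-] asks=[#2:1@98]
After op 3 [order #3] limit_sell(price=96, qty=4): fills=none; bids=[-] asks=[#3:4@96 #2:1@98]
After op 4 cancel(order #2): fills=none; bids=[-] asks=[#3:4@96]
After op 5 [order #4] limit_buy(price=98, qty=3): fills=#4x#3:3@96; bids=[-] asks=[#3:1@96]
After op 6 [order #5] limit_sell(price=95, qty=1): fills=none; bids=[-] asks=[#5:1@95 #3:1@96]
After op 7 [order #6] limit_buy(price=100, qty=10): fills=#6x#5:1@95 #6x#3:1@96; bids=[#6:8@100] asks=[-]
After op 8 [order #7] market_buy(qty=6): fills=none; bids=[#6:8@100] asks=[-]
After op 9 [order #8] limit_sell(price=102, qty=4): fills=none; bids=[#6:8@100] asks=[#8:4@102]
After op 10 [order #9] limit_sell(price=103, qty=6): fills=none; bids=[#6:8@100] asks=[#8:4@102 #9:6@103]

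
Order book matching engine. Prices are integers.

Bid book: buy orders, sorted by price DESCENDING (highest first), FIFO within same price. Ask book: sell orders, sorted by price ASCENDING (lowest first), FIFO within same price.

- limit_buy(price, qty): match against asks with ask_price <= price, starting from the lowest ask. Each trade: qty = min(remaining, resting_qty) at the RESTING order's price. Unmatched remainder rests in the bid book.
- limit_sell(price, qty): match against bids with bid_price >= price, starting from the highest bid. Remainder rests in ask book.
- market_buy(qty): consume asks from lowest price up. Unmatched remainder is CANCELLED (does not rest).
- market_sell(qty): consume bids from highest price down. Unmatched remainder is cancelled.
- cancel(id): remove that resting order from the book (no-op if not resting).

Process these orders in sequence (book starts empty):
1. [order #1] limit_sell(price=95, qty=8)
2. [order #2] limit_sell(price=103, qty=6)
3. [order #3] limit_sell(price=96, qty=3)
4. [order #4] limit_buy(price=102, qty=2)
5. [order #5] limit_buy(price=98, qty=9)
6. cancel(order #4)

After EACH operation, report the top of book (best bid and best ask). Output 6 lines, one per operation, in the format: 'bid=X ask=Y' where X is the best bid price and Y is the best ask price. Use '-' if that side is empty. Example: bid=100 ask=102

Answer: bid=- ask=95
bid=- ask=95
bid=- ask=95
bid=- ask=95
bid=- ask=103
bid=- ask=103

Derivation:
After op 1 [order #1] limit_sell(price=95, qty=8): fills=none; bids=[-] asks=[#1:8@95]
After op 2 [order #2] limit_sell(price=103, qty=6): fills=none; bids=[-] asks=[#1:8@95 #2:6@103]
After op 3 [order #3] limit_sell(price=96, qty=3): fills=none; bids=[-] asks=[#1:8@95 #3:3@96 #2:6@103]
After op 4 [order #4] limit_buy(price=102, qty=2): fills=#4x#1:2@95; bids=[-] asks=[#1:6@95 #3:3@96 #2:6@103]
After op 5 [order #5] limit_buy(price=98, qty=9): fills=#5x#1:6@95 #5x#3:3@96; bids=[-] asks=[#2:6@103]
After op 6 cancel(order #4): fills=none; bids=[-] asks=[#2:6@103]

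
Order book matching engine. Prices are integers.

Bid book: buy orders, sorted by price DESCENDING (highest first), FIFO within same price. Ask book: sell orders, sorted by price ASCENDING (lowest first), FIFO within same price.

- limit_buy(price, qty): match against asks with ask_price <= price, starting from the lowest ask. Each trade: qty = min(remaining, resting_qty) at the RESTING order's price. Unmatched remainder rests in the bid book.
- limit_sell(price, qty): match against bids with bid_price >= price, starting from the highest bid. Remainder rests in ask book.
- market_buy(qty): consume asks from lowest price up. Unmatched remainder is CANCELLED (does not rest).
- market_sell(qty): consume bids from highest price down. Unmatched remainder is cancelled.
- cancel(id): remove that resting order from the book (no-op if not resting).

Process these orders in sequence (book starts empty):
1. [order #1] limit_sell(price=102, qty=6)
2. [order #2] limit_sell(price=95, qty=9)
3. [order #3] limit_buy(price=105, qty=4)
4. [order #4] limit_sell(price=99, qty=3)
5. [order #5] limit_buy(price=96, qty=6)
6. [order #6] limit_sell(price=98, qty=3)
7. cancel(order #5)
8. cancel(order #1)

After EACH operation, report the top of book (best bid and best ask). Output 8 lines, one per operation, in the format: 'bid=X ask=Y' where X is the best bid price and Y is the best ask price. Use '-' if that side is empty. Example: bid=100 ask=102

After op 1 [order #1] limit_sell(price=102, qty=6): fills=none; bids=[-] asks=[#1:6@102]
After op 2 [order #2] limit_sell(price=95, qty=9): fills=none; bids=[-] asks=[#2:9@95 #1:6@102]
After op 3 [order #3] limit_buy(price=105, qty=4): fills=#3x#2:4@95; bids=[-] asks=[#2:5@95 #1:6@102]
After op 4 [order #4] limit_sell(price=99, qty=3): fills=none; bids=[-] asks=[#2:5@95 #4:3@99 #1:6@102]
After op 5 [order #5] limit_buy(price=96, qty=6): fills=#5x#2:5@95; bids=[#5:1@96] asks=[#4:3@99 #1:6@102]
After op 6 [order #6] limit_sell(price=98, qty=3): fills=none; bids=[#5:1@96] asks=[#6:3@98 #4:3@99 #1:6@102]
After op 7 cancel(order #5): fills=none; bids=[-] asks=[#6:3@98 #4:3@99 #1:6@102]
After op 8 cancel(order #1): fills=none; bids=[-] asks=[#6:3@98 #4:3@99]

Answer: bid=- ask=102
bid=- ask=95
bid=- ask=95
bid=- ask=95
bid=96 ask=99
bid=96 ask=98
bid=- ask=98
bid=- ask=98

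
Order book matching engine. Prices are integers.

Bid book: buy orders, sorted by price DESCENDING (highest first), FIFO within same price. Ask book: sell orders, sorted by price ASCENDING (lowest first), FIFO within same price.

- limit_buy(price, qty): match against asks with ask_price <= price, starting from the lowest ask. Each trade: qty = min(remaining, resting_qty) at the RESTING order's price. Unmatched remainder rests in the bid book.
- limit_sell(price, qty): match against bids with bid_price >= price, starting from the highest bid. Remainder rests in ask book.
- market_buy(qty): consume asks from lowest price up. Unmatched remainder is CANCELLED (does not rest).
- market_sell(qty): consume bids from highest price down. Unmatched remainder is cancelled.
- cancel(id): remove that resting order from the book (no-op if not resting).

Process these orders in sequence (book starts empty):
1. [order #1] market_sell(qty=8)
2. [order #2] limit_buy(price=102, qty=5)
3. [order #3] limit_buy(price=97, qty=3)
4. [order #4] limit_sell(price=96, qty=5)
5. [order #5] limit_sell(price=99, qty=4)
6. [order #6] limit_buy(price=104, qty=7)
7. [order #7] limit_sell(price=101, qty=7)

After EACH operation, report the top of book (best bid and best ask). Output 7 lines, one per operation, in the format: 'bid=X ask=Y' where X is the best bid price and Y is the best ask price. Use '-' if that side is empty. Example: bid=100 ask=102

Answer: bid=- ask=-
bid=102 ask=-
bid=102 ask=-
bid=97 ask=-
bid=97 ask=99
bid=104 ask=-
bid=97 ask=101

Derivation:
After op 1 [order #1] market_sell(qty=8): fills=none; bids=[-] asks=[-]
After op 2 [order #2] limit_buy(price=102, qty=5): fills=none; bids=[#2:5@102] asks=[-]
After op 3 [order #3] limit_buy(price=97, qty=3): fills=none; bids=[#2:5@102 #3:3@97] asks=[-]
After op 4 [order #4] limit_sell(price=96, qty=5): fills=#2x#4:5@102; bids=[#3:3@97] asks=[-]
After op 5 [order #5] limit_sell(price=99, qty=4): fills=none; bids=[#3:3@97] asks=[#5:4@99]
After op 6 [order #6] limit_buy(price=104, qty=7): fills=#6x#5:4@99; bids=[#6:3@104 #3:3@97] asks=[-]
After op 7 [order #7] limit_sell(price=101, qty=7): fills=#6x#7:3@104; bids=[#3:3@97] asks=[#7:4@101]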